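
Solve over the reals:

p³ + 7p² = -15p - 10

Rearrange: p³ + 7p² + 15p + 10 = 0.
Possible rational roots are divisors of 10. Testing p = -2 gives 0, so (p + 2) is a factor.
Divide: p³ + 7p² + 15p + 10 = (p + 2)(p² + 5p + 5).
Apply the quadratic formula to p² + 5p + 5 = 0: p = (-5 ± √5)/2, i.e. p ≈ -1.382 or p ≈ -3.618.

p = -3.618 or p = -2 or p = -1.382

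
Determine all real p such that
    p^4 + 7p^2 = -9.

No real solutions.

Let u = p^2. The equation becomes u^2 + 7u + 9 = 0.
By the quadratic formula, u = -7/2 + sqrt(13)/2 or u = -7/2 - sqrt(13)/2.
p^2 = -7/2 + sqrt(13)/2 < 0 has no real solution.
p^2 = -7/2 - sqrt(13)/2 < 0 has no real solution.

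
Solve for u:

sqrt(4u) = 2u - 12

u = 9

Square both sides: 4u = (2u - 12)^2.
Expand and rearrange: 4u^2 - 52u + 144 = 0.
Solving gives u = 9 or u = 4.
Check each candidate in the original equation:
  u = 9: sqrt(36) = 6, while 2u - 12 = 6 — valid.
  u = 4: sqrt(16) = 4, while 2u - 12 = -4 — extraneous.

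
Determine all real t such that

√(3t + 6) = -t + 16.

t = 10

Square both sides: 3t + 6 = (-t + 16)².
Expand and rearrange: t² - 35t + 250 = 0.
Solving gives t = 25 or t = 10.
Check each candidate in the original equation:
  t = 25: √(81) = 9, while -t + 16 = -9 — extraneous.
  t = 10: √(36) = 6, while -t + 16 = 6 — valid.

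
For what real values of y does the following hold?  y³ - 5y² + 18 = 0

y = -1.6458 or y = 3 or y = 3.6458

Possible rational roots are divisors of 18. Testing y = 3 gives 0, so (y - 3) is a factor.
Divide: y³ - 5y² + 18 = (y - 3)(y² - 2y - 6).
Apply the quadratic formula to y² - 2y - 6 = 0: y = (2 ± √28)/2, i.e. y ≈ 3.6458 or y ≈ -1.6458.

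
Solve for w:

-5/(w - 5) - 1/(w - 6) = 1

w = -0.8541 or w = 5.8541

Multiply both sides by (w - 5)(w - 6):
-5(w - 6) - (w - 5) = (w - 5)(w - 6).
Expand and collect terms: w^2 - 5w - 5 = 0.
By the quadratic formula, w = (5 +/- sqrt(45)) / 2, so w ~= 5.8541 or w ~= -0.8541.
Neither value makes a denominator zero (w != 5, w != 6), so both are valid.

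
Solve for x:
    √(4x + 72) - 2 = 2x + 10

Isolate the radical: √(4x + 72) = 2x + 12.
Square both sides: 4x + 72 = (2x + 12)².
Expand and rearrange: 4x² + 44x + 72 = 0.
Solving gives x = -2 or x = -9.
Check each candidate in the original equation:
  x = -2: √(64) = 8, while 2x + 12 = 8 — valid.
  x = -9: √(36) = 6, while 2x + 12 = -6 — extraneous.

x = -2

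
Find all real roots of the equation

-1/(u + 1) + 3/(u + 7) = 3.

Multiply both sides by (u + 1)(u + 7):
-(u + 7) + 3(u + 1) = 3(u + 1)(u + 7).
Expand and collect terms: 3u² + 22u + 25 = 0.
By the quadratic formula, u = (-22 ± √184) / 6, so u ≈ -1.4059 or u ≈ -5.9274.
Neither value makes a denominator zero (u ≠ -1, u ≠ -7), so both are valid.

u = -5.9274 or u = -1.4059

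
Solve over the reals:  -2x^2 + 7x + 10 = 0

x = -1.0895 or x = 4.5895

Discriminant: (7)^2 - 4*(-2)*10 = 129.
Quadratic formula: x = (-7 +/- sqrt(129)) / (-4).
So x = 7/4 - sqrt(129)/4 ~= -1.0895 or x = 7/4 + sqrt(129)/4 ~= 4.5895.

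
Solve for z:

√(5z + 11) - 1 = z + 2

z = -2 or z = 1

Isolate the radical: √(5z + 11) = z + 3.
Square both sides: 5z + 11 = (z + 3)².
Expand and rearrange: z² + z - 2 = 0.
Solving gives z = 1 or z = -2.
Check each candidate in the original equation:
  z = 1: √(16) = 4, while z + 3 = 4 — valid.
  z = -2: √(1) = 1, while z + 3 = 1 — valid.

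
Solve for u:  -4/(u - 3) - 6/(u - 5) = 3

u = 0.5695 or u = 4.0972

Multiply both sides by (u - 3)(u - 5):
-4(u - 5) - 6(u - 3) = 3(u - 3)(u - 5).
Expand and collect terms: 3u^2 - 14u + 7 = 0.
By the quadratic formula, u = (14 +/- sqrt(112)) / 6, so u ~= 4.0972 or u ~= 0.5695.
Neither value makes a denominator zero (u != 3, u != 5), so both are valid.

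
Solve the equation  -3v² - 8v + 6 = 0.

Discriminant: (-8)² − 4·(-3)·6 = 136.
Quadratic formula: v = (8 ± √136) / (-6).
So v = -√(34)/3 - 4/3 ≈ -3.277 or v = -4/3 + √(34)/3 ≈ 0.6103.

v = -3.277 or v = 0.6103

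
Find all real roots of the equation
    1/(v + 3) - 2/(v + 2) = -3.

v = -3.2153 or v = -1.4514

Multiply both sides by (v + 3)(v + 2):
(v + 2) - 2(v + 3) = -3(v + 3)(v + 2).
Expand and collect terms: -3v^2 - 14v - 14 = 0.
By the quadratic formula, v = (14 +/- sqrt(28)) / -6, so v ~= -3.2153 or v ~= -1.4514.
Neither value makes a denominator zero (v != -3, v != -2), so both are valid.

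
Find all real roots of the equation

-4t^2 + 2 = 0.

Discriminant: (0)^2 - 4*(-4)*2 = 32.
Quadratic formula: t = (0 +/- sqrt(32)) / (-8).
So t = -sqrt(2)/2 ~= -0.7071 or t = sqrt(2)/2 ~= 0.7071.

t = -0.7071 or t = 0.7071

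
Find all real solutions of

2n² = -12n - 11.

Rearrange to standard form: 2n² + 12n + 11 = 0.
Discriminant: (12)² − 4·2·11 = 56.
Quadratic formula: n = (-12 ± √56) / 4.
So n = -3 + √(14)/2 ≈ -1.1292 or n = -3 - √(14)/2 ≈ -4.8708.

n = -4.8708 or n = -1.1292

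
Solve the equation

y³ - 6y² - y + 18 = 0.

Possible rational roots are divisors of 18. Testing y = 2 gives 0, so (y - 2) is a factor.
Divide: y³ - 6y² - y + 18 = (y - 2)(y² - 4y - 9).
Apply the quadratic formula to y² - 4y - 9 = 0: y = (4 ± √52)/2, i.e. y ≈ 5.6056 or y ≈ -1.6056.

y = -1.6056 or y = 2 or y = 5.6056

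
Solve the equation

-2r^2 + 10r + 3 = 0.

r = -0.2839 or r = 5.2839

Discriminant: (10)^2 - 4*(-2)*3 = 124.
Quadratic formula: r = (-10 +/- sqrt(124)) / (-4).
So r = 5/2 - sqrt(31)/2 ~= -0.2839 or r = 5/2 + sqrt(31)/2 ~= 5.2839.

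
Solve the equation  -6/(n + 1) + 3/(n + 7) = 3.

Multiply both sides by (n + 1)(n + 7):
-6(n + 7) + 3(n + 1) = 3(n + 1)(n + 7).
Expand and collect terms: 3n² + 27n + 60 = 0.
Factor or apply the quadratic formula: n = -4 or n = -5.
Neither value makes a denominator zero (n ≠ -1, n ≠ -7), so both are valid.

n = -5 or n = -4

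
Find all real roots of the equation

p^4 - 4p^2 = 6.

p = -2.2721 or p = 2.2721

Let u = p^2. The equation becomes u^2 - 4u - 6 = 0.
By the quadratic formula, u = 2 + sqrt(10) or u = 2 - sqrt(10).
p^2 = 2 + sqrt(10) gives p = +/-sqrt(2 + sqrt(10)) ~= +/-2.2721.
p^2 = 2 - sqrt(10) < 0 has no real solution.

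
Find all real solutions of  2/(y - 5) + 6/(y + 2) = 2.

Multiply both sides by (y - 5)(y + 2):
2(y + 2) + 6(y - 5) = 2(y - 5)(y + 2).
Expand and collect terms: 2y^2 - 14y + 6 = 0.
By the quadratic formula, y = (14 +/- sqrt(148)) / 4, so y ~= 6.5414 or y ~= 0.4586.
Neither value makes a denominator zero (y != 5, y != -2), so both are valid.

y = 0.4586 or y = 6.5414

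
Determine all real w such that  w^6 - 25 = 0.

w = -1.71 or w = 1.71

Let u = w^3. The equation becomes u^2 - 25 = 0.
Factor: (u - 5)(u + 5) = 0, so u = 5 or u = -5.
w^3 = 5 gives w = (5)^(1/3) ~= 1.71.
w^3 = -5 gives w = -(5)^(1/3) ~= -1.71.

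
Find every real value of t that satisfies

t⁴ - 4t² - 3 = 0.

t = -2.1554 or t = 2.1554

Let u = t². The equation becomes u² - 4u - 3 = 0.
By the quadratic formula, u = 2 + √(7) or u = 2 - √(7).
t² = 2 + √(7) gives t = ±√(2 + √(7)) ≈ ±2.1554.
t² = 2 - √(7) < 0 has no real solution.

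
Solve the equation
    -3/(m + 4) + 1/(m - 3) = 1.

Multiply both sides by (m + 4)(m - 3):
-3(m - 3) + (m + 4) = (m + 4)(m - 3).
Expand and collect terms: m^2 + 3m - 25 = 0.
By the quadratic formula, m = (-3 +/- sqrt(109)) / 2, so m ~= 3.7202 or m ~= -6.7202.
Neither value makes a denominator zero (m != -4, m != 3), so both are valid.

m = -6.7202 or m = 3.7202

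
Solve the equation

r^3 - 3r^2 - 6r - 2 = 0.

Possible rational roots are divisors of -2. Testing r = -1 gives 0, so (r + 1) is a factor.
Divide: r^3 - 3r^2 - 6r - 2 = (r + 1)(r^2 - 4r - 2).
Apply the quadratic formula to r^2 - 4r - 2 = 0: r = (4 +/- sqrt(24))/2, i.e. r ~= 4.4495 or r ~= -0.4495.

r = -1 or r = -0.4495 or r = 4.4495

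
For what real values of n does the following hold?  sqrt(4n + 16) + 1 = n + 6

n = -3

Isolate the radical: sqrt(4n + 16) = n + 5.
Square both sides: 4n + 16 = (n + 5)^2.
Expand and rearrange: n^2 + 6n + 9 = 0.
This gives the repeated root n = -3.
Check in the original equation:
  n = -3: sqrt(4) = 2, while n + 5 = 2 — valid.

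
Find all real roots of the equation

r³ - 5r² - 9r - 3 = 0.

Possible rational roots are divisors of -3. Testing r = -1 gives 0, so (r + 1) is a factor.
Divide: r³ - 5r² - 9r - 3 = (r + 1)(r² - 6r - 3).
Apply the quadratic formula to r² - 6r - 3 = 0: r = (6 ± √48)/2, i.e. r ≈ 6.4641 or r ≈ -0.4641.

r = -1 or r = -0.4641 or r = 6.4641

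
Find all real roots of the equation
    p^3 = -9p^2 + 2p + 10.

p = -9.099 or p = -1 or p = 1.099

Rearrange: p^3 + 9p^2 - 2p - 10 = 0.
Possible rational roots are divisors of -10. Testing p = -1 gives 0, so (p + 1) is a factor.
Divide: p^3 + 9p^2 - 2p - 10 = (p + 1)(p^2 + 8p - 10).
Apply the quadratic formula to p^2 + 8p - 10 = 0: p = (-8 +/- sqrt(104))/2, i.e. p ~= 1.099 or p ~= -9.099.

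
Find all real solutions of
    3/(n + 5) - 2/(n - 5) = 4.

Multiply both sides by (n + 5)(n - 5):
3(n - 5) - 2(n + 5) = 4(n + 5)(n - 5).
Expand and collect terms: 4n^2 - n - 75 = 0.
By the quadratic formula, n = (1 +/- sqrt(1201)) / 8, so n ~= 4.4569 or n ~= -4.2069.
Neither value makes a denominator zero (n != -5, n != 5), so both are valid.

n = -4.2069 or n = 4.4569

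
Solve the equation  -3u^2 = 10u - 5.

u = -3.7749 or u = 0.4415

Rearrange to standard form: -3u^2 - 10u + 5 = 0.
Discriminant: (-10)^2 - 4*(-3)*5 = 160.
Quadratic formula: u = (10 +/- sqrt(160)) / (-6).
So u = -2*sqrt(10)/3 - 5/3 ~= -3.7749 or u = -5/3 + 2*sqrt(10)/3 ~= 0.4415.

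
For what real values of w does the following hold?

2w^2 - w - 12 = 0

w = -2.2122 or w = 2.7122

Discriminant: (-1)^2 - 4*2*(-12) = 97.
Quadratic formula: w = (1 +/- sqrt(97)) / 4.
So w = 1/4 + sqrt(97)/4 ~= 2.7122 or w = 1/4 - sqrt(97)/4 ~= -2.2122.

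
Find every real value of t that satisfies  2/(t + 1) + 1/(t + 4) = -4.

t = -4.2947 or t = -1.4553

Multiply both sides by (t + 1)(t + 4):
2(t + 4) + (t + 1) = -4(t + 1)(t + 4).
Expand and collect terms: -4t^2 - 23t - 25 = 0.
By the quadratic formula, t = (23 +/- sqrt(129)) / -8, so t ~= -4.2947 or t ~= -1.4553.
Neither value makes a denominator zero (t != -1, t != -4), so both are valid.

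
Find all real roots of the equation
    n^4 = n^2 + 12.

Let u = n^2. The equation becomes u^2 - u - 12 = 0.
Factor: (u + 3)(u - 4) = 0, so u = -3 or u = 4.
n^2 = -3 < 0 has no real solution.
n^2 = 4 gives n = +/-2.

n = -2 or n = 2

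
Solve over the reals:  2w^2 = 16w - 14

w = 1 or w = 7

Bring every term to one side: 2w^2 - 16w + 14 = 0.
Factor: 2(w - 7)(w - 1) = 0.
So w = 7 or w = 1.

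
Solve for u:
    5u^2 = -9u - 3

Rearrange to standard form: 5u^2 + 9u + 3 = 0.
Discriminant: (9)^2 - 4*5*3 = 21.
Quadratic formula: u = (-9 +/- sqrt(21)) / 10.
So u = -9/10 + sqrt(21)/10 ~= -0.4417 or u = -9/10 - sqrt(21)/10 ~= -1.3583.

u = -1.3583 or u = -0.4417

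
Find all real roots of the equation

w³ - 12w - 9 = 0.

w = -3 or w = -0.7913 or w = 3.7913

Possible rational roots are divisors of -9. Testing w = -3 gives 0, so (w + 3) is a factor.
Divide: w³ - 12w - 9 = (w + 3)(w² - 3w - 3).
Apply the quadratic formula to w² - 3w - 3 = 0: w = (3 ± √21)/2, i.e. w ≈ 3.7913 or w ≈ -0.7913.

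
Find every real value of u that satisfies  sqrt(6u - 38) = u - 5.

Square both sides: 6u - 38 = (u - 5)^2.
Expand and rearrange: u^2 - 16u + 63 = 0.
Solving gives u = 9 or u = 7.
Check each candidate in the original equation:
  u = 9: sqrt(16) = 4, while u - 5 = 4 — valid.
  u = 7: sqrt(4) = 2, while u - 5 = 2 — valid.

u = 7 or u = 9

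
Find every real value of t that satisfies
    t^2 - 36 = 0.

Factor: (t + 6)(t - 6) = 0.
So t = -6 or t = 6.

t = -6 or t = 6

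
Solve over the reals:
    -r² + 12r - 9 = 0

Discriminant: (12)² − 4·(-1)·(-9) = 108.
Quadratic formula: r = (-12 ± √108) / (-2).
So r = 6 - 3·√(3) ≈ 0.8038 or r = 3·√(3) + 6 ≈ 11.1962.

r = 0.8038 or r = 11.1962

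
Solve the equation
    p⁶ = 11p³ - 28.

Let u = p³. The equation becomes u² - 11u + 28 = 0.
Factor: (u - 4)(u - 7) = 0, so u = 4 or u = 7.
p³ = 4 gives p = ∛(4) ≈ 1.5874.
p³ = 7 gives p = ∛(7) ≈ 1.9129.

p = 1.5874 or p = 1.9129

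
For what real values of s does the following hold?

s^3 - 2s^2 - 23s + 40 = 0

s = -4.7016 or s = 1.7016 or s = 5

Possible rational roots are divisors of 40. Testing s = 5 gives 0, so (s - 5) is a factor.
Divide: s^3 - 2s^2 - 23s + 40 = (s - 5)(s^2 + 3s - 8).
Apply the quadratic formula to s^2 + 3s - 8 = 0: s = (-3 +/- sqrt(41))/2, i.e. s ~= 1.7016 or s ~= -4.7016.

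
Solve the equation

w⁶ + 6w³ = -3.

w = -1.7598 or w = -0.8196

Let u = w³. The equation becomes u² + 6u + 3 = 0.
By the quadratic formula, u = -3 + √(6) or u = -3 - √(6).
w³ = -3 + √(6) gives w = -∛(3 - √(6)) ≈ -0.8196.
w³ = -3 - √(6) gives w = -∛(√(6) + 3) ≈ -1.7598.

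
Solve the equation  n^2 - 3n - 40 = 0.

n = -5 or n = 8

Factor: (n + 5)(n - 8) = 0.
So n = -5 or n = 8.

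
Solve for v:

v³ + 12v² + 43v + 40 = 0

v = -5.5616 or v = -5 or v = -1.4384

Possible rational roots are divisors of 40. Testing v = -5 gives 0, so (v + 5) is a factor.
Divide: v³ + 12v² + 43v + 40 = (v + 5)(v² + 7v + 8).
Apply the quadratic formula to v² + 7v + 8 = 0: v = (-7 ± √17)/2, i.e. v ≈ -1.4384 or v ≈ -5.5616.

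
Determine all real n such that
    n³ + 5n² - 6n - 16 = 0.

Possible rational roots are divisors of -16. Testing n = 2 gives 0, so (n - 2) is a factor.
Divide: n³ + 5n² - 6n - 16 = (n - 2)(n² + 7n + 8).
Apply the quadratic formula to n² + 7n + 8 = 0: n = (-7 ± √17)/2, i.e. n ≈ -1.4384 or n ≈ -5.5616.

n = -5.5616 or n = -1.4384 or n = 2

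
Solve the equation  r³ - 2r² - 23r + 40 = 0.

Possible rational roots are divisors of 40. Testing r = 5 gives 0, so (r - 5) is a factor.
Divide: r³ - 2r² - 23r + 40 = (r - 5)(r² + 3r - 8).
Apply the quadratic formula to r² + 3r - 8 = 0: r = (-3 ± √41)/2, i.e. r ≈ 1.7016 or r ≈ -4.7016.

r = -4.7016 or r = 1.7016 or r = 5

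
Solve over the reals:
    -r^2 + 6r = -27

Bring every term to one side: -r^2 + 6r + 27 = 0.
Factor: -1(r - 9)(r + 3) = 0.
So r = 9 or r = -3.

r = -3 or r = 9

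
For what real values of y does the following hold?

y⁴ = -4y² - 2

Let u = y². The equation becomes u² + 4u + 2 = 0.
By the quadratic formula, u = -2 + √(2) or u = -2 - √(2).
y² = -2 + √(2) < 0 has no real solution.
y² = -2 - √(2) < 0 has no real solution.

No real solutions.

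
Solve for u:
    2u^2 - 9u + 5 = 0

u = 0.6492 or u = 3.8508

Discriminant: (-9)^2 - 4*2*5 = 41.
Quadratic formula: u = (9 +/- sqrt(41)) / 4.
So u = sqrt(41)/4 + 9/4 ~= 3.8508 or u = 9/4 - sqrt(41)/4 ~= 0.6492.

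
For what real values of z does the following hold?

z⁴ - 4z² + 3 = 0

z = -1.7321 or z = -1 or z = 1 or z = 1.7321

Let u = z². The equation becomes u² - 4u + 3 = 0.
Factor: (u - 3)(u - 1) = 0, so u = 3 or u = 1.
z² = 3 gives z = ±√(3) ≈ ±1.7321.
z² = 1 gives z = ±1.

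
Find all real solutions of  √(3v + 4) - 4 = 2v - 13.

v = 7

Isolate the radical: √(3v + 4) = 2v - 9.
Square both sides: 3v + 4 = (2v - 9)².
Expand and rearrange: 4v² - 39v + 77 = 0.
Solving gives v = 7 or v = 2.75.
Check each candidate in the original equation:
  v = 7: √(25) = 5, while 2v - 9 = 5 — valid.
  v = 2.75: √(12.25) = 3.5, while 2v - 9 = -3.5 — extraneous.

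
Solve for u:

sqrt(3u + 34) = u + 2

u = 5

Square both sides: 3u + 34 = (u + 2)^2.
Expand and rearrange: u^2 + u - 30 = 0.
Solving gives u = 5 or u = -6.
Check each candidate in the original equation:
  u = 5: sqrt(49) = 7, while u + 2 = 7 — valid.
  u = -6: sqrt(16) = 4, while u + 2 = -4 — extraneous.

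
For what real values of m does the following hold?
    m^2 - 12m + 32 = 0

Factor: (m - 8)(m - 4) = 0.
So m = 8 or m = 4.

m = 4 or m = 8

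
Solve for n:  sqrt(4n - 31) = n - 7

Square both sides: 4n - 31 = (n - 7)^2.
Expand and rearrange: n^2 - 18n + 80 = 0.
Solving gives n = 10 or n = 8.
Check each candidate in the original equation:
  n = 10: sqrt(9) = 3, while n - 7 = 3 — valid.
  n = 8: sqrt(1) = 1, while n - 7 = 1 — valid.

n = 8 or n = 10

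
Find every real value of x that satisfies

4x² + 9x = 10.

Rearrange to standard form: 4x² + 9x - 10 = 0.
Discriminant: (9)² − 4·4·(-10) = 241.
Quadratic formula: x = (-9 ± √241) / 8.
So x = -9/8 + √(241)/8 ≈ 0.8155 or x = -√(241)/8 - 9/8 ≈ -3.0655.

x = -3.0655 or x = 0.8155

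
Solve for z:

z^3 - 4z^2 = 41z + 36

Rearrange: z^3 - 4z^2 - 41z - 36 = 0.
Possible rational roots are divisors of -36. Testing z = -4 gives 0, so (z + 4) is a factor.
Divide: z^3 - 4z^2 - 41z - 36 = (z + 4)(z^2 - 8z - 9).
Factor the quadratic: z = 9 or z = -1.

z = -4 or z = -1 or z = 9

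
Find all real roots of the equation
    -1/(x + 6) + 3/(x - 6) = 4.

Multiply both sides by (x + 6)(x - 6):
-(x - 6) + 3(x + 6) = 4(x + 6)(x - 6).
Expand and collect terms: 4x² - 2x - 168 = 0.
By the quadratic formula, x = (2 ± √2692) / 8, so x ≈ 6.7356 or x ≈ -6.2356.
Neither value makes a denominator zero (x ≠ -6, x ≠ 6), so both are valid.

x = -6.2356 or x = 6.7356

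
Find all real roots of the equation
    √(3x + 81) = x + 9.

Square both sides: 3x + 81 = (x + 9)².
Expand and rearrange: x² + 15x = 0.
Solving gives x = 0 or x = -15.
Check each candidate in the original equation:
  x = 0: √(81) = 9, while x + 9 = 9 — valid.
  x = -15: √(36) = 6, while x + 9 = -6 — extraneous.

x = 0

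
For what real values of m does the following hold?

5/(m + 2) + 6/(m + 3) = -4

m = -5.3802 or m = -2.3698

Multiply both sides by (m + 2)(m + 3):
5(m + 3) + 6(m + 2) = -4(m + 2)(m + 3).
Expand and collect terms: -4m^2 - 31m - 51 = 0.
By the quadratic formula, m = (31 +/- sqrt(145)) / -8, so m ~= -5.3802 or m ~= -2.3698.
Neither value makes a denominator zero (m != -2, m != -3), so both are valid.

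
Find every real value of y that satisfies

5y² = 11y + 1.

y = -0.0874 or y = 2.2874

Rearrange to standard form: 5y² - 11y - 1 = 0.
Discriminant: (-11)² − 4·5·(-1) = 141.
Quadratic formula: y = (11 ± √141) / 10.
So y = 11/10 + √(141)/10 ≈ 2.2874 or y = 11/10 - √(141)/10 ≈ -0.0874.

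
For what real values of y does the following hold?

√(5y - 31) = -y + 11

y = 8

Square both sides: 5y - 31 = (-y + 11)².
Expand and rearrange: y² - 27y + 152 = 0.
Solving gives y = 19 or y = 8.
Check each candidate in the original equation:
  y = 19: √(64) = 8, while -y + 11 = -8 — extraneous.
  y = 8: √(9) = 3, while -y + 11 = 3 — valid.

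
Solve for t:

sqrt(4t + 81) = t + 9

Square both sides: 4t + 81 = (t + 9)^2.
Expand and rearrange: t^2 + 14t = 0.
Solving gives t = 0 or t = -14.
Check each candidate in the original equation:
  t = 0: sqrt(81) = 9, while t + 9 = 9 — valid.
  t = -14: sqrt(25) = 5, while t + 9 = -5 — extraneous.

t = 0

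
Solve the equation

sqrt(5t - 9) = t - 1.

t = 2 or t = 5

Square both sides: 5t - 9 = (t - 1)^2.
Expand and rearrange: t^2 - 7t + 10 = 0.
Solving gives t = 5 or t = 2.
Check each candidate in the original equation:
  t = 5: sqrt(16) = 4, while t - 1 = 4 — valid.
  t = 2: sqrt(1) = 1, while t - 1 = 1 — valid.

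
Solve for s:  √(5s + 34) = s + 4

Square both sides: 5s + 34 = (s + 4)².
Expand and rearrange: s² + 3s - 18 = 0.
Solving gives s = 3 or s = -6.
Check each candidate in the original equation:
  s = 3: √(49) = 7, while s + 4 = 7 — valid.
  s = -6: √(4) = 2, while s + 4 = -2 — extraneous.

s = 3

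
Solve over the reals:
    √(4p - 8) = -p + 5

p = 3

Square both sides: 4p - 8 = (-p + 5)².
Expand and rearrange: p² - 14p + 33 = 0.
Solving gives p = 11 or p = 3.
Check each candidate in the original equation:
  p = 11: √(36) = 6, while -p + 5 = -6 — extraneous.
  p = 3: √(4) = 2, while -p + 5 = 2 — valid.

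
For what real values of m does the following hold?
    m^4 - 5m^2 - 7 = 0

Let u = m^2. The equation becomes u^2 - 5u - 7 = 0.
By the quadratic formula, u = 5/2 + sqrt(53)/2 or u = 5/2 - sqrt(53)/2.
m^2 = 5/2 + sqrt(53)/2 gives m = +/-sqrt(5/2 + sqrt(53)/2) ~= +/-2.4779.
m^2 = 5/2 - sqrt(53)/2 < 0 has no real solution.

m = -2.4779 or m = 2.4779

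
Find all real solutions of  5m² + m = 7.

m = -1.2874 or m = 1.0874

Rearrange to standard form: 5m² + m - 7 = 0.
Discriminant: (1)² − 4·5·(-7) = 141.
Quadratic formula: m = (-1 ± √141) / 10.
So m = -1/10 + √(141)/10 ≈ 1.0874 or m = -√(141)/10 - 1/10 ≈ -1.2874.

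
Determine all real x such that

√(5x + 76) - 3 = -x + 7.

Isolate the radical: √(5x + 76) = -x + 10.
Square both sides: 5x + 76 = (-x + 10)².
Expand and rearrange: x² - 25x + 24 = 0.
Solving gives x = 24 or x = 1.
Check each candidate in the original equation:
  x = 24: √(196) = 14, while -x + 10 = -14 — extraneous.
  x = 1: √(81) = 9, while -x + 10 = 9 — valid.

x = 1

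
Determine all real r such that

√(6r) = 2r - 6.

r = 6

Square both sides: 6r = (2r - 6)².
Expand and rearrange: 4r² - 30r + 36 = 0.
Solving gives r = 6 or r = 1.5.
Check each candidate in the original equation:
  r = 6: √(36) = 6, while 2r - 6 = 6 — valid.
  r = 1.5: √(9) = 3, while 2r - 6 = -3 — extraneous.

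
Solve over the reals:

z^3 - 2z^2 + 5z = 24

z = 3

Rearrange: z^3 - 2z^2 + 5z - 24 = 0.
Possible rational roots are divisors of -24. Testing z = 3 gives 0, so (z - 3) is a factor.
Divide: z^3 - 2z^2 + 5z - 24 = (z - 3)(z^2 + z + 8).
The quadratic z^2 + z + 8 has discriminant -31 < 0, so no further real roots.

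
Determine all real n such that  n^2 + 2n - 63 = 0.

Factor: (n - 7)(n + 9) = 0.
So n = 7 or n = -9.

n = -9 or n = 7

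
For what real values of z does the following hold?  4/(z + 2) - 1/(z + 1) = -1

z = -5.2361 or z = -0.7639

Multiply both sides by (z + 2)(z + 1):
4(z + 1) - (z + 2) = -(z + 2)(z + 1).
Expand and collect terms: -z^2 - 6z - 4 = 0.
By the quadratic formula, z = (6 +/- sqrt(20)) / -2, so z ~= -5.2361 or z ~= -0.7639.
Neither value makes a denominator zero (z != -2, z != -1), so both are valid.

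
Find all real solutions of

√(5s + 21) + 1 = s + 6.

Isolate the radical: √(5s + 21) = s + 5.
Square both sides: 5s + 21 = (s + 5)².
Expand and rearrange: s² + 5s + 4 = 0.
Solving gives s = -1 or s = -4.
Check each candidate in the original equation:
  s = -1: √(16) = 4, while s + 5 = 4 — valid.
  s = -4: √(1) = 1, while s + 5 = 1 — valid.

s = -4 or s = -1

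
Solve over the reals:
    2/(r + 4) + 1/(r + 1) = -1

Multiply both sides by (r + 4)(r + 1):
2(r + 1) + (r + 4) = -(r + 4)(r + 1).
Expand and collect terms: -r^2 - 8r - 10 = 0.
By the quadratic formula, r = (8 +/- sqrt(24)) / -2, so r ~= -6.4495 or r ~= -1.5505.
Neither value makes a denominator zero (r != -4, r != -1), so both are valid.

r = -6.4495 or r = -1.5505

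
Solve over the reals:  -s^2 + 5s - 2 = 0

Discriminant: (5)^2 - 4*(-1)*(-2) = 17.
Quadratic formula: s = (-5 +/- sqrt(17)) / (-2).
So s = 5/2 - sqrt(17)/2 ~= 0.4384 or s = sqrt(17)/2 + 5/2 ~= 4.5616.

s = 0.4384 or s = 4.5616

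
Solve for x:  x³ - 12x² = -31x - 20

x = -0.5311 or x = 5 or x = 7.5311

Rearrange: x³ - 12x² + 31x + 20 = 0.
Possible rational roots are divisors of 20. Testing x = 5 gives 0, so (x - 5) is a factor.
Divide: x³ - 12x² + 31x + 20 = (x - 5)(x² - 7x - 4).
Apply the quadratic formula to x² - 7x - 4 = 0: x = (7 ± √65)/2, i.e. x ≈ 7.5311 or x ≈ -0.5311.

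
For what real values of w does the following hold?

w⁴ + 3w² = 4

w = -1 or w = 1

Let u = w². The equation becomes u² + 3u - 4 = 0.
Factor: (u - 1)(u + 4) = 0, so u = 1 or u = -4.
w² = 1 gives w = ±1.
w² = -4 < 0 has no real solution.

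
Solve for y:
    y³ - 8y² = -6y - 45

Rearrange: y³ - 8y² + 6y + 45 = 0.
Possible rational roots are divisors of 45. Testing y = 5 gives 0, so (y - 5) is a factor.
Divide: y³ - 8y² + 6y + 45 = (y - 5)(y² - 3y - 9).
Apply the quadratic formula to y² - 3y - 9 = 0: y = (3 ± √45)/2, i.e. y ≈ 4.8541 or y ≈ -1.8541.

y = -1.8541 or y = 4.8541 or y = 5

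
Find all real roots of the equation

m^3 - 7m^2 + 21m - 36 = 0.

Possible rational roots are divisors of -36. Testing m = 4 gives 0, so (m - 4) is a factor.
Divide: m^3 - 7m^2 + 21m - 36 = (m - 4)(m^2 - 3m + 9).
The quadratic m^2 - 3m + 9 has discriminant -27 < 0, so no further real roots.

m = 4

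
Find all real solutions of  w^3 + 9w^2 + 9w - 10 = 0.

Possible rational roots are divisors of -10. Testing w = -2 gives 0, so (w + 2) is a factor.
Divide: w^3 + 9w^2 + 9w - 10 = (w + 2)(w^2 + 7w - 5).
Apply the quadratic formula to w^2 + 7w - 5 = 0: w = (-7 +/- sqrt(69))/2, i.e. w ~= 0.6533 or w ~= -7.6533.

w = -7.6533 or w = -2 or w = 0.6533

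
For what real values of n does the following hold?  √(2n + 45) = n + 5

n = 2

Square both sides: 2n + 45 = (n + 5)².
Expand and rearrange: n² + 8n - 20 = 0.
Solving gives n = 2 or n = -10.
Check each candidate in the original equation:
  n = 2: √(49) = 7, while n + 5 = 7 — valid.
  n = -10: √(25) = 5, while n + 5 = -5 — extraneous.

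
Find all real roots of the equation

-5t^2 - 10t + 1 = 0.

t = -2.0954 or t = 0.0954

Discriminant: (-10)^2 - 4*(-5)*1 = 120.
Quadratic formula: t = (10 +/- sqrt(120)) / (-10).
So t = -sqrt(30)/5 - 1 ~= -2.0954 or t = -1 + sqrt(30)/5 ~= 0.0954.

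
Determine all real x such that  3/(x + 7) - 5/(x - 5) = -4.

x = -7.6827 or x = 6.1827

Multiply both sides by (x + 7)(x - 5):
3(x - 5) - 5(x + 7) = -4(x + 7)(x - 5).
Expand and collect terms: -4x^2 - 6x + 190 = 0.
By the quadratic formula, x = (6 +/- sqrt(3076)) / -8, so x ~= -7.6827 or x ~= 6.1827.
Neither value makes a denominator zero (x != -7, x != 5), so both are valid.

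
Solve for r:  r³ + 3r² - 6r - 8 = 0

r = -4 or r = -1 or r = 2

Possible rational roots are divisors of -8. Testing r = 2 gives 0, so (r - 2) is a factor.
Divide: r³ + 3r² - 6r - 8 = (r - 2)(r² + 5r + 4).
Factor the quadratic: r = -1 or r = -4.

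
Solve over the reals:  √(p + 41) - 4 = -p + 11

p = 8

Isolate the radical: √(p + 41) = -p + 15.
Square both sides: p + 41 = (-p + 15)².
Expand and rearrange: p² - 31p + 184 = 0.
Solving gives p = 23 or p = 8.
Check each candidate in the original equation:
  p = 23: √(64) = 8, while -p + 15 = -8 — extraneous.
  p = 8: √(49) = 7, while -p + 15 = 7 — valid.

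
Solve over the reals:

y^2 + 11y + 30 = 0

Factor: (y + 5)(y + 6) = 0.
So y = -5 or y = -6.

y = -6 or y = -5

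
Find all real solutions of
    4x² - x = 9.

x = -1.3802 or x = 1.6302

Rearrange to standard form: 4x² - x - 9 = 0.
Discriminant: (-1)² − 4·4·(-9) = 145.
Quadratic formula: x = (1 ± √145) / 8.
So x = 1/8 + √(145)/8 ≈ 1.6302 or x = 1/8 - √(145)/8 ≈ -1.3802.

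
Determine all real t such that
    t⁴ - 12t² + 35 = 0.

Let u = t². The equation becomes u² - 12u + 35 = 0.
Factor: (u - 5)(u - 7) = 0, so u = 5 or u = 7.
t² = 5 gives t = ±√(5) ≈ ±2.2361.
t² = 7 gives t = ±√(7) ≈ ±2.6458.

t = -2.6458 or t = -2.2361 or t = 2.2361 or t = 2.6458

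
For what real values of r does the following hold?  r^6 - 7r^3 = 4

Let u = r^3. The equation becomes u^2 - 7u - 4 = 0.
By the quadratic formula, u = 7/2 + sqrt(65)/2 or u = 7/2 - sqrt(65)/2.
r^3 = 7/2 + sqrt(65)/2 gives r = (7/2 + sqrt(65)/2)^(1/3) ~= 1.9601.
r^3 = 7/2 - sqrt(65)/2 gives r = -(-7/2 + sqrt(65)/2)^(1/3) ~= -0.8098.

r = -0.8098 or r = 1.9601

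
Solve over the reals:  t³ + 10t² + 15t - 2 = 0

Possible rational roots are divisors of -2. Testing t = -2 gives 0, so (t + 2) is a factor.
Divide: t³ + 10t² + 15t - 2 = (t + 2)(t² + 8t - 1).
Apply the quadratic formula to t² + 8t - 1 = 0: t = (-8 ± √68)/2, i.e. t ≈ 0.1231 or t ≈ -8.1231.

t = -8.1231 or t = -2 or t = 0.1231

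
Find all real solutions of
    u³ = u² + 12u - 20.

u = -3.7016 or u = 2 or u = 2.7016

Rearrange: u³ - u² - 12u + 20 = 0.
Possible rational roots are divisors of 20. Testing u = 2 gives 0, so (u - 2) is a factor.
Divide: u³ - u² - 12u + 20 = (u - 2)(u² + u - 10).
Apply the quadratic formula to u² + u - 10 = 0: u = (-1 ± √41)/2, i.e. u ≈ 2.7016 or u ≈ -3.7016.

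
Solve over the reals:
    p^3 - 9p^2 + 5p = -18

Rearrange: p^3 - 9p^2 + 5p + 18 = 0.
Possible rational roots are divisors of 18. Testing p = 2 gives 0, so (p - 2) is a factor.
Divide: p^3 - 9p^2 + 5p + 18 = (p - 2)(p^2 - 7p - 9).
Apply the quadratic formula to p^2 - 7p - 9 = 0: p = (7 +/- sqrt(85))/2, i.e. p ~= 8.1098 or p ~= -1.1098.

p = -1.1098 or p = 2 or p = 8.1098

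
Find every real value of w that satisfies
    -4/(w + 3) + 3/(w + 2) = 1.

w = -5 or w = -1

Multiply both sides by (w + 3)(w + 2):
-4(w + 2) + 3(w + 3) = (w + 3)(w + 2).
Expand and collect terms: w² + 6w + 5 = 0.
Factor or apply the quadratic formula: w = -1 or w = -5.
Neither value makes a denominator zero (w ≠ -3, w ≠ -2), so both are valid.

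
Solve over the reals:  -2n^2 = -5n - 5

n = -0.7656 or n = 3.2656

Rearrange to standard form: -2n^2 + 5n + 5 = 0.
Discriminant: (5)^2 - 4*(-2)*5 = 65.
Quadratic formula: n = (-5 +/- sqrt(65)) / (-4).
So n = 5/4 - sqrt(65)/4 ~= -0.7656 or n = 5/4 + sqrt(65)/4 ~= 3.2656.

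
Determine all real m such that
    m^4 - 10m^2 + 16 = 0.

m = -2.8284 or m = -1.4142 or m = 1.4142 or m = 2.8284

Let u = m^2. The equation becomes u^2 - 10u + 16 = 0.
Factor: (u - 2)(u - 8) = 0, so u = 2 or u = 8.
m^2 = 2 gives m = +/-sqrt(2) ~= +/-1.4142.
m^2 = 8 gives m = +/-2*sqrt(2) ~= +/-2.8284.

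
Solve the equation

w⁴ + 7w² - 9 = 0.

w = -1.0535 or w = 1.0535

Let u = w². The equation becomes u² + 7u - 9 = 0.
By the quadratic formula, u = -7/2 + √(85)/2 or u = -√(85)/2 - 7/2.
w² = -7/2 + √(85)/2 gives w = ±√(-7/2 + √(85)/2) ≈ ±1.0535.
w² = -√(85)/2 - 7/2 < 0 has no real solution.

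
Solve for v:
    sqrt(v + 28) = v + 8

Square both sides: v + 28 = (v + 8)^2.
Expand and rearrange: v^2 + 15v + 36 = 0.
Solving gives v = -3 or v = -12.
Check each candidate in the original equation:
  v = -3: sqrt(25) = 5, while v + 8 = 5 — valid.
  v = -12: sqrt(16) = 4, while v + 8 = -4 — extraneous.

v = -3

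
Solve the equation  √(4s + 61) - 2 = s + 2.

s = 5

Isolate the radical: √(4s + 61) = s + 4.
Square both sides: 4s + 61 = (s + 4)².
Expand and rearrange: s² + 4s - 45 = 0.
Solving gives s = 5 or s = -9.
Check each candidate in the original equation:
  s = 5: √(81) = 9, while s + 4 = 9 — valid.
  s = -9: √(25) = 5, while s + 4 = -5 — extraneous.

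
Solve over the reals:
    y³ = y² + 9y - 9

y = -3 or y = 1 or y = 3

Rearrange: y³ - y² - 9y + 9 = 0.
Possible rational roots are divisors of 9. Testing y = -3 gives 0, so (y + 3) is a factor.
Divide: y³ - y² - 9y + 9 = (y + 3)(y² - 4y + 3).
Factor the quadratic: y = 3 or y = 1.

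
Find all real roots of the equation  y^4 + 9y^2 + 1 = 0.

No real solutions.

Let u = y^2. The equation becomes u^2 + 9u + 1 = 0.
By the quadratic formula, u = -9/2 + sqrt(77)/2 or u = -9/2 - sqrt(77)/2.
y^2 = -9/2 + sqrt(77)/2 < 0 has no real solution.
y^2 = -9/2 - sqrt(77)/2 < 0 has no real solution.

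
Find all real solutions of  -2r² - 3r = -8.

r = -2.886 or r = 1.386

Rearrange to standard form: -2r² - 3r + 8 = 0.
Discriminant: (-3)² − 4·(-2)·8 = 73.
Quadratic formula: r = (3 ± √73) / (-4).
So r = -√(73)/4 - 3/4 ≈ -2.886 or r = -3/4 + √(73)/4 ≈ 1.386.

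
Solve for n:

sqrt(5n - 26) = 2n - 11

n = 7

Square both sides: 5n - 26 = (2n - 11)^2.
Expand and rearrange: 4n^2 - 49n + 147 = 0.
Solving gives n = 7 or n = 5.25.
Check each candidate in the original equation:
  n = 7: sqrt(9) = 3, while 2n - 11 = 3 — valid.
  n = 5.25: sqrt(0.25) = 0.5, while 2n - 11 = -0.5 — extraneous.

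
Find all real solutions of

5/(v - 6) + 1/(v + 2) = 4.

Multiply both sides by (v - 6)(v + 2):
5(v + 2) + (v - 6) = 4(v - 6)(v + 2).
Expand and collect terms: 4v² - 22v - 52 = 0.
By the quadratic formula, v = (22 ± √1316) / 8, so v ≈ 7.2846 or v ≈ -1.7846.
Neither value makes a denominator zero (v ≠ 6, v ≠ -2), so both are valid.

v = -1.7846 or v = 7.2846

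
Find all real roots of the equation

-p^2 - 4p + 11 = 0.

Discriminant: (-4)^2 - 4*(-1)*11 = 60.
Quadratic formula: p = (4 +/- sqrt(60)) / (-2).
So p = -sqrt(15) - 2 ~= -5.873 or p = -2 + sqrt(15) ~= 1.873.

p = -5.873 or p = 1.873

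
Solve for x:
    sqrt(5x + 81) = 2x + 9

Square both sides: 5x + 81 = (2x + 9)^2.
Expand and rearrange: 4x^2 + 31x = 0.
Solving gives x = 0 or x = -7.75.
Check each candidate in the original equation:
  x = 0: sqrt(81) = 9, while 2x + 9 = 9 — valid.
  x = -7.75: sqrt(42.25) = 6.5, while 2x + 9 = -6.5 — extraneous.

x = 0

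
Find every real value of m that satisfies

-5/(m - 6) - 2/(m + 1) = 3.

m = -1.8465 or m = 4.5131

Multiply both sides by (m - 6)(m + 1):
-5(m + 1) - 2(m - 6) = 3(m - 6)(m + 1).
Expand and collect terms: 3m² - 8m - 25 = 0.
By the quadratic formula, m = (8 ± √364) / 6, so m ≈ 4.5131 or m ≈ -1.8465.
Neither value makes a denominator zero (m ≠ 6, m ≠ -1), so both are valid.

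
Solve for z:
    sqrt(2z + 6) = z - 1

Square both sides: 2z + 6 = (z - 1)^2.
Expand and rearrange: z^2 - 4z - 5 = 0.
Solving gives z = 5 or z = -1.
Check each candidate in the original equation:
  z = 5: sqrt(16) = 4, while z - 1 = 4 — valid.
  z = -1: sqrt(4) = 2, while z - 1 = -2 — extraneous.

z = 5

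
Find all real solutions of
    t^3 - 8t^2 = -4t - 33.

Rearrange: t^3 - 8t^2 + 4t + 33 = 0.
Possible rational roots are divisors of 33. Testing t = 3 gives 0, so (t - 3) is a factor.
Divide: t^3 - 8t^2 + 4t + 33 = (t - 3)(t^2 - 5t - 11).
Apply the quadratic formula to t^2 - 5t - 11 = 0: t = (5 +/- sqrt(69))/2, i.e. t ~= 6.6533 or t ~= -1.6533.

t = -1.6533 or t = 3 or t = 6.6533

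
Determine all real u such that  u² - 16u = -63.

u = 7 or u = 9

Bring every term to one side: u² - 16u + 63 = 0.
Factor: (u - 7)(u - 9) = 0.
So u = 7 or u = 9.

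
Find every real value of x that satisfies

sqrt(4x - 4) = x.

Square both sides: 4x - 4 = (x)^2.
Expand and rearrange: x^2 - 4x + 4 = 0.
This gives the repeated root x = 2.
Check in the original equation:
  x = 2: sqrt(4) = 2, while x = 2 — valid.

x = 2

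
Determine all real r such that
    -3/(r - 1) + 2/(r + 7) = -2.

Multiply both sides by (r - 1)(r + 7):
-3(r + 7) + 2(r - 1) = -2(r - 1)(r + 7).
Expand and collect terms: -2r² - 11r + 37 = 0.
By the quadratic formula, r = (11 ± √417) / -4, so r ≈ -7.8551 or r ≈ 2.3551.
Neither value makes a denominator zero (r ≠ 1, r ≠ -7), so both are valid.

r = -7.8551 or r = 2.3551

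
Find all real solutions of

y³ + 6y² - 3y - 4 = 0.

Possible rational roots are divisors of -4. Testing y = 1 gives 0, so (y - 1) is a factor.
Divide: y³ + 6y² - 3y - 4 = (y - 1)(y² + 7y + 4).
Apply the quadratic formula to y² + 7y + 4 = 0: y = (-7 ± √33)/2, i.e. y ≈ -0.6277 or y ≈ -6.3723.

y = -6.3723 or y = -0.6277 or y = 1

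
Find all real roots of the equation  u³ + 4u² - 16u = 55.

Rearrange: u³ + 4u² - 16u - 55 = 0.
Possible rational roots are divisors of -55. Testing u = -5 gives 0, so (u + 5) is a factor.
Divide: u³ + 4u² - 16u - 55 = (u + 5)(u² - u - 11).
Apply the quadratic formula to u² - u - 11 = 0: u = (1 ± √45)/2, i.e. u ≈ 3.8541 or u ≈ -2.8541.

u = -5 or u = -2.8541 or u = 3.8541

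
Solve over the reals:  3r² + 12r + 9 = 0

Factor: 3(r + 1)(r + 3) = 0.
So r = -1 or r = -3.

r = -3 or r = -1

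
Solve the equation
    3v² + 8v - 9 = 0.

v = -3.5191 or v = 0.8525

Discriminant: (8)² − 4·3·(-9) = 172.
Quadratic formula: v = (-8 ± √172) / 6.
So v = -4/3 + √(43)/3 ≈ 0.8525 or v = -√(43)/3 - 4/3 ≈ -3.5191.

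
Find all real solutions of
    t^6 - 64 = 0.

Let u = t^3. The equation becomes u^2 - 64 = 0.
Factor: (u + 8)(u - 8) = 0, so u = -8 or u = 8.
t^3 = -8 gives t = -2.
t^3 = 8 gives t = 2.

t = -2 or t = 2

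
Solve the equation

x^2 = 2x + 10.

Rearrange to standard form: x^2 - 2x - 10 = 0.
Discriminant: (-2)^2 - 4*1*(-10) = 44.
Quadratic formula: x = (2 +/- sqrt(44)) / 2.
So x = 1 + sqrt(11) ~= 4.3166 or x = 1 - sqrt(11) ~= -2.3166.

x = -2.3166 or x = 4.3166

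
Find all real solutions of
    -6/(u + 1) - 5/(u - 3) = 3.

Multiply both sides by (u + 1)(u - 3):
-6(u - 3) - 5(u + 1) = 3(u + 1)(u - 3).
Expand and collect terms: 3u² + 5u - 22 = 0.
Factor or apply the quadratic formula: u = 2 or u = -3.6667.
Neither value makes a denominator zero (u ≠ -1, u ≠ 3), so both are valid.

u = -3.6667 or u = 2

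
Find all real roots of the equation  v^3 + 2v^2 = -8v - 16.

v = -2

Rearrange: v^3 + 2v^2 + 8v + 16 = 0.
Possible rational roots are divisors of 16. Testing v = -2 gives 0, so (v + 2) is a factor.
Divide: v^3 + 2v^2 + 8v + 16 = (v + 2)(v^2 + 8).
The quadratic v^2 + 8 has discriminant -32 < 0, so no further real roots.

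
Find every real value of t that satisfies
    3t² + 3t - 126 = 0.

Factor: 3(t - 6)(t + 7) = 0.
So t = 6 or t = -7.

t = -7 or t = 6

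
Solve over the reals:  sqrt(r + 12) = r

Square both sides: r + 12 = (r)^2.
Expand and rearrange: r^2 - r - 12 = 0.
Solving gives r = 4 or r = -3.
Check each candidate in the original equation:
  r = 4: sqrt(16) = 4, while r = 4 — valid.
  r = -3: sqrt(9) = 3, while r = -3 — extraneous.

r = 4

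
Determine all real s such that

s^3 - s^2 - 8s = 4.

s = -2 or s = -0.5616 or s = 3.5616

Rearrange: s^3 - s^2 - 8s - 4 = 0.
Possible rational roots are divisors of -4. Testing s = -2 gives 0, so (s + 2) is a factor.
Divide: s^3 - s^2 - 8s - 4 = (s + 2)(s^2 - 3s - 2).
Apply the quadratic formula to s^2 - 3s - 2 = 0: s = (3 +/- sqrt(17))/2, i.e. s ~= 3.5616 or s ~= -0.5616.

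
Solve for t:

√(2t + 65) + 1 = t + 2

Isolate the radical: √(2t + 65) = t + 1.
Square both sides: 2t + 65 = (t + 1)².
Expand and rearrange: t² - 64 = 0.
Solving gives t = 8 or t = -8.
Check each candidate in the original equation:
  t = 8: √(81) = 9, while t + 1 = 9 — valid.
  t = -8: √(49) = 7, while t + 1 = -7 — extraneous.

t = 8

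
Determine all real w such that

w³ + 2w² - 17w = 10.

Rearrange: w³ + 2w² - 17w - 10 = 0.
Possible rational roots are divisors of -10. Testing w = -5 gives 0, so (w + 5) is a factor.
Divide: w³ + 2w² - 17w - 10 = (w + 5)(w² - 3w - 2).
Apply the quadratic formula to w² - 3w - 2 = 0: w = (3 ± √17)/2, i.e. w ≈ 3.5616 or w ≈ -0.5616.

w = -5 or w = -0.5616 or w = 3.5616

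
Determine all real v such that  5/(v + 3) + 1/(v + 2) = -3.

v = -4.8844 or v = -2.1156

Multiply both sides by (v + 3)(v + 2):
5(v + 2) + (v + 3) = -3(v + 3)(v + 2).
Expand and collect terms: -3v^2 - 21v - 31 = 0.
By the quadratic formula, v = (21 +/- sqrt(69)) / -6, so v ~= -4.8844 or v ~= -2.1156.
Neither value makes a denominator zero (v != -3, v != -2), so both are valid.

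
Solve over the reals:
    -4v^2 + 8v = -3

Rearrange to standard form: -4v^2 + 8v + 3 = 0.
Discriminant: (8)^2 - 4*(-4)*3 = 112.
Quadratic formula: v = (-8 +/- sqrt(112)) / (-8).
So v = 1 - sqrt(7)/2 ~= -0.3229 or v = 1 + sqrt(7)/2 ~= 2.3229.

v = -0.3229 or v = 2.3229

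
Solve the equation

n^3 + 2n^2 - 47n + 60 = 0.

n = -8.4244 or n = 1.4244 or n = 5

Possible rational roots are divisors of 60. Testing n = 5 gives 0, so (n - 5) is a factor.
Divide: n^3 + 2n^2 - 47n + 60 = (n - 5)(n^2 + 7n - 12).
Apply the quadratic formula to n^2 + 7n - 12 = 0: n = (-7 +/- sqrt(97))/2, i.e. n ~= 1.4244 or n ~= -8.4244.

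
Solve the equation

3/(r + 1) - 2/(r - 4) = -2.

r = -2.2944 or r = 4.7944

Multiply both sides by (r + 1)(r - 4):
3(r - 4) - 2(r + 1) = -2(r + 1)(r - 4).
Expand and collect terms: -2r^2 + 5r + 22 = 0.
By the quadratic formula, r = (-5 +/- sqrt(201)) / -4, so r ~= -2.2944 or r ~= 4.7944.
Neither value makes a denominator zero (r != -1, r != 4), so both are valid.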